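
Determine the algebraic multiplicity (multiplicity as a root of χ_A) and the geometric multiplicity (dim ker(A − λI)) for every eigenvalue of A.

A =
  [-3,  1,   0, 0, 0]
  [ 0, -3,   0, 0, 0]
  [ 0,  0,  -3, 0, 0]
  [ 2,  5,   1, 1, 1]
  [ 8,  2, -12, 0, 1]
λ = -3: alg = 3, geom = 2; λ = 1: alg = 2, geom = 1

Step 1 — factor the characteristic polynomial to read off the algebraic multiplicities:
  χ_A(x) = (x - 1)^2*(x + 3)^3

Step 2 — compute geometric multiplicities via the rank-nullity identity g(λ) = n − rank(A − λI):
  rank(A − (-3)·I) = 3, so dim ker(A − (-3)·I) = n − 3 = 2
  rank(A − (1)·I) = 4, so dim ker(A − (1)·I) = n − 4 = 1

Summary:
  λ = -3: algebraic multiplicity = 3, geometric multiplicity = 2
  λ = 1: algebraic multiplicity = 2, geometric multiplicity = 1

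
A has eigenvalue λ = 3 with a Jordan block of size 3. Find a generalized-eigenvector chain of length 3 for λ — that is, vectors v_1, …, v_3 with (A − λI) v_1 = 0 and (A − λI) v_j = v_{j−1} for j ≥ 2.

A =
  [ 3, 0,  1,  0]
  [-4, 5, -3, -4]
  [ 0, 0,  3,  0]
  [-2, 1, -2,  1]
A Jordan chain for λ = 3 of length 3:
v_1 = (0, -2, 0, -1)ᵀ
v_2 = (1, -3, 0, -2)ᵀ
v_3 = (0, 0, 1, 0)ᵀ

Let N = A − (3)·I. We want v_3 with N^3 v_3 = 0 but N^2 v_3 ≠ 0; then v_{j-1} := N · v_j for j = 3, …, 2.

Pick v_3 = (0, 0, 1, 0)ᵀ.
Then v_2 = N · v_3 = (1, -3, 0, -2)ᵀ.
Then v_1 = N · v_2 = (0, -2, 0, -1)ᵀ.

Sanity check: (A − (3)·I) v_1 = (0, 0, 0, 0)ᵀ = 0. ✓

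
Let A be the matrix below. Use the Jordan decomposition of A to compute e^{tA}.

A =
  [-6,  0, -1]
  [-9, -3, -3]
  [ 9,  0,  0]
e^{tA} =
  [-3*t*exp(-3*t) + exp(-3*t), 0, -t*exp(-3*t)]
  [-9*t*exp(-3*t), exp(-3*t), -3*t*exp(-3*t)]
  [9*t*exp(-3*t), 0, 3*t*exp(-3*t) + exp(-3*t)]

Strategy: write A = P · J · P⁻¹ where J is a Jordan canonical form, so e^{tA} = P · e^{tJ} · P⁻¹, and e^{tJ} can be computed block-by-block.

A has Jordan form
J =
  [-3,  1,  0]
  [ 0, -3,  0]
  [ 0,  0, -3]
(up to reordering of blocks).

Per-block formulas:
  For a 1×1 block at λ = -3: exp(t · [-3]) = [e^(-3t)].
  For a 2×2 Jordan block J_2(-3): exp(t · J_2(-3)) = e^(-3t)·(I + t·N), where N is the 2×2 nilpotent shift.

After assembling e^{tJ} and conjugating by P, we get:

e^{tA} =
  [-3*t*exp(-3*t) + exp(-3*t), 0, -t*exp(-3*t)]
  [-9*t*exp(-3*t), exp(-3*t), -3*t*exp(-3*t)]
  [9*t*exp(-3*t), 0, 3*t*exp(-3*t) + exp(-3*t)]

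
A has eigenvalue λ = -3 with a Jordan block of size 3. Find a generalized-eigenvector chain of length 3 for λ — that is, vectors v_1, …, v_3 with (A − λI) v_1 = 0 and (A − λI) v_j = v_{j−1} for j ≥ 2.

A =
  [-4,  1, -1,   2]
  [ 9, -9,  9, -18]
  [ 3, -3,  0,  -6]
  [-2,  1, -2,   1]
A Jordan chain for λ = -3 of length 3:
v_1 = (3, 0, -9, -3)ᵀ
v_2 = (-1, 9, 3, -2)ᵀ
v_3 = (1, 0, 0, 0)ᵀ

Let N = A − (-3)·I. We want v_3 with N^3 v_3 = 0 but N^2 v_3 ≠ 0; then v_{j-1} := N · v_j for j = 3, …, 2.

Pick v_3 = (1, 0, 0, 0)ᵀ.
Then v_2 = N · v_3 = (-1, 9, 3, -2)ᵀ.
Then v_1 = N · v_2 = (3, 0, -9, -3)ᵀ.

Sanity check: (A − (-3)·I) v_1 = (0, 0, 0, 0)ᵀ = 0. ✓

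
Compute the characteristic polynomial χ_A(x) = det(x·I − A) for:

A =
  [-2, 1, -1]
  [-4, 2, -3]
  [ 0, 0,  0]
x^3

Expanding det(x·I − A) (e.g. by cofactor expansion or by noting that A is similar to its Jordan form J, which has the same characteristic polynomial as A) gives
  χ_A(x) = x^3
which factors as x^3. The eigenvalues (with algebraic multiplicities) are λ = 0 with multiplicity 3.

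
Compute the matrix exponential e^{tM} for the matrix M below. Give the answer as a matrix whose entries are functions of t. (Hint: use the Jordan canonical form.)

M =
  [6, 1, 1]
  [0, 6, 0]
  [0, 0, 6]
e^{tM} =
  [exp(6*t), t*exp(6*t), t*exp(6*t)]
  [0, exp(6*t), 0]
  [0, 0, exp(6*t)]

Strategy: write M = P · J · P⁻¹ where J is a Jordan canonical form, so e^{tM} = P · e^{tJ} · P⁻¹, and e^{tJ} can be computed block-by-block.

M has Jordan form
J =
  [6, 1, 0]
  [0, 6, 0]
  [0, 0, 6]
(up to reordering of blocks).

Per-block formulas:
  For a 2×2 Jordan block J_2(6): exp(t · J_2(6)) = e^(6t)·(I + t·N), where N is the 2×2 nilpotent shift.
  For a 1×1 block at λ = 6: exp(t · [6]) = [e^(6t)].

After assembling e^{tJ} and conjugating by P, we get:

e^{tM} =
  [exp(6*t), t*exp(6*t), t*exp(6*t)]
  [0, exp(6*t), 0]
  [0, 0, exp(6*t)]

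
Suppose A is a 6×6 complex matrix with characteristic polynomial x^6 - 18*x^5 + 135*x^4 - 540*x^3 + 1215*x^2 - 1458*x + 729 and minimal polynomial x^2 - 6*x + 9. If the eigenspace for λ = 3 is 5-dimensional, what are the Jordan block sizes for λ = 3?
Block sizes for λ = 3: [2, 1, 1, 1, 1]

Step 1 — from the characteristic polynomial, algebraic multiplicity of λ = 3 is 6. From dim ker(A − (3)·I) = 5, there are exactly 5 Jordan blocks for λ = 3.
Step 2 — from the minimal polynomial, the factor (x − 3)^2 tells us the largest block for λ = 3 has size 2.
Step 3 — with total size 6, 5 blocks, and largest block 2, the block sizes (in nonincreasing order) are [2, 1, 1, 1, 1].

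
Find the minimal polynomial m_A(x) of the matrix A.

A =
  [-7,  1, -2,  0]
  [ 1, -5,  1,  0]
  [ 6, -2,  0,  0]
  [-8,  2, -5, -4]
x^3 + 12*x^2 + 48*x + 64

The characteristic polynomial is χ_A(x) = (x + 4)^4, so the eigenvalues are known. The minimal polynomial is
  m_A(x) = Π_λ (x − λ)^{k_λ}
where k_λ is the size of the *largest* Jordan block for λ (equivalently, the smallest k with (A − λI)^k v = 0 for every generalised eigenvector v of λ).

  λ = -4: largest Jordan block has size 3, contributing (x + 4)^3

So m_A(x) = (x + 4)^3 = x^3 + 12*x^2 + 48*x + 64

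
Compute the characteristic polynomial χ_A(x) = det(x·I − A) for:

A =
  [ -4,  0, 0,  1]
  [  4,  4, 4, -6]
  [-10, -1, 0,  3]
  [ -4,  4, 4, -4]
x^4 + 4*x^3 + 4*x^2

Expanding det(x·I − A) (e.g. by cofactor expansion or by noting that A is similar to its Jordan form J, which has the same characteristic polynomial as A) gives
  χ_A(x) = x^4 + 4*x^3 + 4*x^2
which factors as x^2*(x + 2)^2. The eigenvalues (with algebraic multiplicities) are λ = -2 with multiplicity 2, λ = 0 with multiplicity 2.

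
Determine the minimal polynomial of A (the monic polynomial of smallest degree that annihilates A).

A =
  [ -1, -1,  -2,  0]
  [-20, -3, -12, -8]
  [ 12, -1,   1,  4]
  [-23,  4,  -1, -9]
x^2 + 6*x + 9

The characteristic polynomial is χ_A(x) = (x + 3)^4, so the eigenvalues are known. The minimal polynomial is
  m_A(x) = Π_λ (x − λ)^{k_λ}
where k_λ is the size of the *largest* Jordan block for λ (equivalently, the smallest k with (A − λI)^k v = 0 for every generalised eigenvector v of λ).

  λ = -3: largest Jordan block has size 2, contributing (x + 3)^2

So m_A(x) = (x + 3)^2 = x^2 + 6*x + 9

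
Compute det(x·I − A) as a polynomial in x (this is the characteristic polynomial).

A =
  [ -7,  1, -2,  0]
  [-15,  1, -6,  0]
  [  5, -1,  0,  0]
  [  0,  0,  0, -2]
x^4 + 8*x^3 + 24*x^2 + 32*x + 16

Expanding det(x·I − A) (e.g. by cofactor expansion or by noting that A is similar to its Jordan form J, which has the same characteristic polynomial as A) gives
  χ_A(x) = x^4 + 8*x^3 + 24*x^2 + 32*x + 16
which factors as (x + 2)^4. The eigenvalues (with algebraic multiplicities) are λ = -2 with multiplicity 4.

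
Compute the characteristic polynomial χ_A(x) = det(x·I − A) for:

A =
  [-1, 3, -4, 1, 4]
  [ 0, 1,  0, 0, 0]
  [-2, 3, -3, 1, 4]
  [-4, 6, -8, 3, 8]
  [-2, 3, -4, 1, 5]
x^5 - 5*x^4 + 10*x^3 - 10*x^2 + 5*x - 1

Expanding det(x·I − A) (e.g. by cofactor expansion or by noting that A is similar to its Jordan form J, which has the same characteristic polynomial as A) gives
  χ_A(x) = x^5 - 5*x^4 + 10*x^3 - 10*x^2 + 5*x - 1
which factors as (x - 1)^5. The eigenvalues (with algebraic multiplicities) are λ = 1 with multiplicity 5.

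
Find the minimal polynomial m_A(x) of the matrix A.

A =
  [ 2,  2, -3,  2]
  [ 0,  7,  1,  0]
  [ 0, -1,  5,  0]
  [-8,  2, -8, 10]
x^3 - 18*x^2 + 108*x - 216

The characteristic polynomial is χ_A(x) = (x - 6)^4, so the eigenvalues are known. The minimal polynomial is
  m_A(x) = Π_λ (x − λ)^{k_λ}
where k_λ is the size of the *largest* Jordan block for λ (equivalently, the smallest k with (A − λI)^k v = 0 for every generalised eigenvector v of λ).

  λ = 6: largest Jordan block has size 3, contributing (x − 6)^3

So m_A(x) = (x - 6)^3 = x^3 - 18*x^2 + 108*x - 216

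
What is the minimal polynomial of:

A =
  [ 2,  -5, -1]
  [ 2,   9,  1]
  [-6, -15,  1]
x^2 - 8*x + 16

The characteristic polynomial is χ_A(x) = (x - 4)^3, so the eigenvalues are known. The minimal polynomial is
  m_A(x) = Π_λ (x − λ)^{k_λ}
where k_λ is the size of the *largest* Jordan block for λ (equivalently, the smallest k with (A − λI)^k v = 0 for every generalised eigenvector v of λ).

  λ = 4: largest Jordan block has size 2, contributing (x − 4)^2

So m_A(x) = (x - 4)^2 = x^2 - 8*x + 16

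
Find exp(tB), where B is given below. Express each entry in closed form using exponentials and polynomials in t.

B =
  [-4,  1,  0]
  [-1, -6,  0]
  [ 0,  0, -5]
e^{tB} =
  [t*exp(-5*t) + exp(-5*t), t*exp(-5*t), 0]
  [-t*exp(-5*t), -t*exp(-5*t) + exp(-5*t), 0]
  [0, 0, exp(-5*t)]

Strategy: write B = P · J · P⁻¹ where J is a Jordan canonical form, so e^{tB} = P · e^{tJ} · P⁻¹, and e^{tJ} can be computed block-by-block.

B has Jordan form
J =
  [-5,  1,  0]
  [ 0, -5,  0]
  [ 0,  0, -5]
(up to reordering of blocks).

Per-block formulas:
  For a 2×2 Jordan block J_2(-5): exp(t · J_2(-5)) = e^(-5t)·(I + t·N), where N is the 2×2 nilpotent shift.
  For a 1×1 block at λ = -5: exp(t · [-5]) = [e^(-5t)].

After assembling e^{tJ} and conjugating by P, we get:

e^{tB} =
  [t*exp(-5*t) + exp(-5*t), t*exp(-5*t), 0]
  [-t*exp(-5*t), -t*exp(-5*t) + exp(-5*t), 0]
  [0, 0, exp(-5*t)]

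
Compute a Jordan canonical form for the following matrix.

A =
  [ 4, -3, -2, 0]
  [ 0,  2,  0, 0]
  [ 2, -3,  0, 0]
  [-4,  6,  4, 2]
J_2(2) ⊕ J_1(2) ⊕ J_1(2)

The characteristic polynomial is
  det(x·I − A) = x^4 - 8*x^3 + 24*x^2 - 32*x + 16 = (x - 2)^4

Eigenvalues and multiplicities (the geometric multiplicity of λ is n − rank(A − λI), which equals the number of Jordan blocks for λ):
  λ = 2: algebraic multiplicity = 4, geometric multiplicity = 3

Determining the block sizes for each eigenvalue:
  λ = 2: 3 blocks summing to 4 forces exactly one block of size 2 and the rest size 1 → block sizes [2, 1, 1]

Assembling the blocks gives a Jordan form
J =
  [2, 1, 0, 0]
  [0, 2, 0, 0]
  [0, 0, 2, 0]
  [0, 0, 0, 2]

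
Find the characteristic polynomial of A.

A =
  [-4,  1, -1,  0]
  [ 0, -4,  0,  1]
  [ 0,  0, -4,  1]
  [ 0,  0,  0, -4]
x^4 + 16*x^3 + 96*x^2 + 256*x + 256

Expanding det(x·I − A) (e.g. by cofactor expansion or by noting that A is similar to its Jordan form J, which has the same characteristic polynomial as A) gives
  χ_A(x) = x^4 + 16*x^3 + 96*x^2 + 256*x + 256
which factors as (x + 4)^4. The eigenvalues (with algebraic multiplicities) are λ = -4 with multiplicity 4.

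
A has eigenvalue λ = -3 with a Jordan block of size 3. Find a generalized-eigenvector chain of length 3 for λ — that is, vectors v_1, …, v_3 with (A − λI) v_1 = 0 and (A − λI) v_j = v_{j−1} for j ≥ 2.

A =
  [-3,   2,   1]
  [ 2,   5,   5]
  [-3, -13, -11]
A Jordan chain for λ = -3 of length 3:
v_1 = (1, 1, -2)ᵀ
v_2 = (0, 2, -3)ᵀ
v_3 = (1, 0, 0)ᵀ

Let N = A − (-3)·I. We want v_3 with N^3 v_3 = 0 but N^2 v_3 ≠ 0; then v_{j-1} := N · v_j for j = 3, …, 2.

Pick v_3 = (1, 0, 0)ᵀ.
Then v_2 = N · v_3 = (0, 2, -3)ᵀ.
Then v_1 = N · v_2 = (1, 1, -2)ᵀ.

Sanity check: (A − (-3)·I) v_1 = (0, 0, 0)ᵀ = 0. ✓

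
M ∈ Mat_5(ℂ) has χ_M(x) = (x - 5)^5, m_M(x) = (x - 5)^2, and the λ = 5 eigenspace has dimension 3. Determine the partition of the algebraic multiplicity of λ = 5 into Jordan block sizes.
Block sizes for λ = 5: [2, 2, 1]

Step 1 — from the characteristic polynomial, algebraic multiplicity of λ = 5 is 5. From dim ker(M − (5)·I) = 3, there are exactly 3 Jordan blocks for λ = 5.
Step 2 — from the minimal polynomial, the factor (x − 5)^2 tells us the largest block for λ = 5 has size 2.
Step 3 — with total size 5, 3 blocks, and largest block 2, the block sizes (in nonincreasing order) are [2, 2, 1].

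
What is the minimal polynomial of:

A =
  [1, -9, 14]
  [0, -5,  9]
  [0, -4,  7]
x^3 - 3*x^2 + 3*x - 1

The characteristic polynomial is χ_A(x) = (x - 1)^3, so the eigenvalues are known. The minimal polynomial is
  m_A(x) = Π_λ (x − λ)^{k_λ}
where k_λ is the size of the *largest* Jordan block for λ (equivalently, the smallest k with (A − λI)^k v = 0 for every generalised eigenvector v of λ).

  λ = 1: largest Jordan block has size 3, contributing (x − 1)^3

So m_A(x) = (x - 1)^3 = x^3 - 3*x^2 + 3*x - 1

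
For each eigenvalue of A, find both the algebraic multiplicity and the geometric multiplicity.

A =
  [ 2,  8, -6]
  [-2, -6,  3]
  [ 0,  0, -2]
λ = -2: alg = 3, geom = 2

Step 1 — factor the characteristic polynomial to read off the algebraic multiplicities:
  χ_A(x) = (x + 2)^3

Step 2 — compute geometric multiplicities via the rank-nullity identity g(λ) = n − rank(A − λI):
  rank(A − (-2)·I) = 1, so dim ker(A − (-2)·I) = n − 1 = 2

Summary:
  λ = -2: algebraic multiplicity = 3, geometric multiplicity = 2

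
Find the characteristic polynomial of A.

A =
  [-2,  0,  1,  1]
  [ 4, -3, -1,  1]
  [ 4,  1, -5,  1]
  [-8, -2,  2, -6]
x^4 + 16*x^3 + 96*x^2 + 256*x + 256

Expanding det(x·I − A) (e.g. by cofactor expansion or by noting that A is similar to its Jordan form J, which has the same characteristic polynomial as A) gives
  χ_A(x) = x^4 + 16*x^3 + 96*x^2 + 256*x + 256
which factors as (x + 4)^4. The eigenvalues (with algebraic multiplicities) are λ = -4 with multiplicity 4.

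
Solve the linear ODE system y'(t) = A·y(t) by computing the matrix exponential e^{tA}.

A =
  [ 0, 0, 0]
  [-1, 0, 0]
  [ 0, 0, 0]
e^{tA} =
  [1, 0, 0]
  [-t, 1, 0]
  [0, 0, 1]

Strategy: write A = P · J · P⁻¹ where J is a Jordan canonical form, so e^{tA} = P · e^{tJ} · P⁻¹, and e^{tJ} can be computed block-by-block.

A has Jordan form
J =
  [0, 1, 0]
  [0, 0, 0]
  [0, 0, 0]
(up to reordering of blocks).

Per-block formulas:
  For a 2×2 Jordan block J_2(0): exp(t · J_2(0)) = e^(0t)·(I + t·N), where N is the 2×2 nilpotent shift.
  For a 1×1 block at λ = 0: exp(t · [0]) = [e^(0t)].

After assembling e^{tJ} and conjugating by P, we get:

e^{tA} =
  [1, 0, 0]
  [-t, 1, 0]
  [0, 0, 1]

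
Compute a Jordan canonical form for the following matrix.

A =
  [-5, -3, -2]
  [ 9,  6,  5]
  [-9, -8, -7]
J_3(-2)

The characteristic polynomial is
  det(x·I − A) = x^3 + 6*x^2 + 12*x + 8 = (x + 2)^3

Eigenvalues and multiplicities (the geometric multiplicity of λ is n − rank(A − λI), which equals the number of Jordan blocks for λ):
  λ = -2: algebraic multiplicity = 3, geometric multiplicity = 1

Determining the block sizes for each eigenvalue:
  λ = -2: one block (gm = 1), so the single block has size am = 3 → block sizes [3]

Assembling the blocks gives a Jordan form
J =
  [-2,  1,  0]
  [ 0, -2,  1]
  [ 0,  0, -2]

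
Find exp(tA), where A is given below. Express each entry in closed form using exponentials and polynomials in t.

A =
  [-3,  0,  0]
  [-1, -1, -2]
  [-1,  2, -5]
e^{tA} =
  [exp(-3*t), 0, 0]
  [-t*exp(-3*t), 2*t*exp(-3*t) + exp(-3*t), -2*t*exp(-3*t)]
  [-t*exp(-3*t), 2*t*exp(-3*t), -2*t*exp(-3*t) + exp(-3*t)]

Strategy: write A = P · J · P⁻¹ where J is a Jordan canonical form, so e^{tA} = P · e^{tJ} · P⁻¹, and e^{tJ} can be computed block-by-block.

A has Jordan form
J =
  [-3,  1,  0]
  [ 0, -3,  0]
  [ 0,  0, -3]
(up to reordering of blocks).

Per-block formulas:
  For a 2×2 Jordan block J_2(-3): exp(t · J_2(-3)) = e^(-3t)·(I + t·N), where N is the 2×2 nilpotent shift.
  For a 1×1 block at λ = -3: exp(t · [-3]) = [e^(-3t)].

After assembling e^{tJ} and conjugating by P, we get:

e^{tA} =
  [exp(-3*t), 0, 0]
  [-t*exp(-3*t), 2*t*exp(-3*t) + exp(-3*t), -2*t*exp(-3*t)]
  [-t*exp(-3*t), 2*t*exp(-3*t), -2*t*exp(-3*t) + exp(-3*t)]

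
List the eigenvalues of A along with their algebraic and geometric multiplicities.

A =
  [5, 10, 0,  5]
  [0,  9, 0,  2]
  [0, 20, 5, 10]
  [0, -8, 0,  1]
λ = 5: alg = 4, geom = 3

Step 1 — factor the characteristic polynomial to read off the algebraic multiplicities:
  χ_A(x) = (x - 5)^4

Step 2 — compute geometric multiplicities via the rank-nullity identity g(λ) = n − rank(A − λI):
  rank(A − (5)·I) = 1, so dim ker(A − (5)·I) = n − 1 = 3

Summary:
  λ = 5: algebraic multiplicity = 4, geometric multiplicity = 3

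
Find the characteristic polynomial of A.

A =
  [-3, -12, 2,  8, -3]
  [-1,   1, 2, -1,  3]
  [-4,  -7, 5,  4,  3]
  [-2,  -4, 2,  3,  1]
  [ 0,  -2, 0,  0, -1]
x^5 - 5*x^4 + 10*x^3 - 10*x^2 + 5*x - 1

Expanding det(x·I − A) (e.g. by cofactor expansion or by noting that A is similar to its Jordan form J, which has the same characteristic polynomial as A) gives
  χ_A(x) = x^5 - 5*x^4 + 10*x^3 - 10*x^2 + 5*x - 1
which factors as (x - 1)^5. The eigenvalues (with algebraic multiplicities) are λ = 1 with multiplicity 5.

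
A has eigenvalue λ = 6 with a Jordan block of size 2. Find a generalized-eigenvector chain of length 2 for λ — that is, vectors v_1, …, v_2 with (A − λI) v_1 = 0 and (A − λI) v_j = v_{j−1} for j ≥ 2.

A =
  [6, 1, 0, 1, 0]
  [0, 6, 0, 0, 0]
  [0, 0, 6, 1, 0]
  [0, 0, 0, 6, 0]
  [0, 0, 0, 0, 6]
A Jordan chain for λ = 6 of length 2:
v_1 = (1, 0, 0, 0, 0)ᵀ
v_2 = (0, 1, 0, 0, 0)ᵀ

Let N = A − (6)·I. We want v_2 with N^2 v_2 = 0 but N^1 v_2 ≠ 0; then v_{j-1} := N · v_j for j = 2, …, 2.

Pick v_2 = (0, 1, 0, 0, 0)ᵀ.
Then v_1 = N · v_2 = (1, 0, 0, 0, 0)ᵀ.

Sanity check: (A − (6)·I) v_1 = (0, 0, 0, 0, 0)ᵀ = 0. ✓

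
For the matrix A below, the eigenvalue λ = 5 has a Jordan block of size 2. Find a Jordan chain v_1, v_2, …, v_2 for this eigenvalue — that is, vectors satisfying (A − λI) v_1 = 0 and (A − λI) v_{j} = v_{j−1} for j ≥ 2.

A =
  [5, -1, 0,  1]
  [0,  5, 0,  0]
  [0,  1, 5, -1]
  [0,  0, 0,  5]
A Jordan chain for λ = 5 of length 2:
v_1 = (-1, 0, 1, 0)ᵀ
v_2 = (0, 1, 0, 0)ᵀ

Let N = A − (5)·I. We want v_2 with N^2 v_2 = 0 but N^1 v_2 ≠ 0; then v_{j-1} := N · v_j for j = 2, …, 2.

Pick v_2 = (0, 1, 0, 0)ᵀ.
Then v_1 = N · v_2 = (-1, 0, 1, 0)ᵀ.

Sanity check: (A − (5)·I) v_1 = (0, 0, 0, 0)ᵀ = 0. ✓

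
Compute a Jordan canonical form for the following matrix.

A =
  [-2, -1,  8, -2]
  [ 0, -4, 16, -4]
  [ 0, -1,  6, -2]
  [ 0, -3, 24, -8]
J_2(-2) ⊕ J_1(-2) ⊕ J_1(-2)

The characteristic polynomial is
  det(x·I − A) = x^4 + 8*x^3 + 24*x^2 + 32*x + 16 = (x + 2)^4

Eigenvalues and multiplicities (the geometric multiplicity of λ is n − rank(A − λI), which equals the number of Jordan blocks for λ):
  λ = -2: algebraic multiplicity = 4, geometric multiplicity = 3

Determining the block sizes for each eigenvalue:
  λ = -2: 3 blocks summing to 4 forces exactly one block of size 2 and the rest size 1 → block sizes [2, 1, 1]

Assembling the blocks gives a Jordan form
J =
  [-2,  1,  0,  0]
  [ 0, -2,  0,  0]
  [ 0,  0, -2,  0]
  [ 0,  0,  0, -2]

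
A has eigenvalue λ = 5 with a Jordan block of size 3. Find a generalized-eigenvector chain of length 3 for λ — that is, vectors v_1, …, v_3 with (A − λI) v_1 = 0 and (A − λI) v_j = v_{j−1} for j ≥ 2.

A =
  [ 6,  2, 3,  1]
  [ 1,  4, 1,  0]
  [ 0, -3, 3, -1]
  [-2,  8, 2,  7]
A Jordan chain for λ = 5 of length 3:
v_1 = (1, 0, -1, 2)ᵀ
v_2 = (1, 1, 0, -2)ᵀ
v_3 = (1, 0, 0, 0)ᵀ

Let N = A − (5)·I. We want v_3 with N^3 v_3 = 0 but N^2 v_3 ≠ 0; then v_{j-1} := N · v_j for j = 3, …, 2.

Pick v_3 = (1, 0, 0, 0)ᵀ.
Then v_2 = N · v_3 = (1, 1, 0, -2)ᵀ.
Then v_1 = N · v_2 = (1, 0, -1, 2)ᵀ.

Sanity check: (A − (5)·I) v_1 = (0, 0, 0, 0)ᵀ = 0. ✓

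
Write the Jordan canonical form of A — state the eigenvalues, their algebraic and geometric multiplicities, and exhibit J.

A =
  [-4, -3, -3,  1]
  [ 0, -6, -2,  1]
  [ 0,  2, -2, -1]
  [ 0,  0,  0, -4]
J_2(-4) ⊕ J_2(-4)

The characteristic polynomial is
  det(x·I − A) = x^4 + 16*x^3 + 96*x^2 + 256*x + 256 = (x + 4)^4

Eigenvalues and multiplicities (the geometric multiplicity of λ is n − rank(A − λI), which equals the number of Jordan blocks for λ):
  λ = -4: algebraic multiplicity = 4, geometric multiplicity = 2

Determining the block sizes for each eigenvalue:
  λ = -4: with am = 4 and gm = 2, the partition is not yet determined (e.g. several partitions of 4 into 2 parts exist). Let N = A − (-4)·I. Computing rank(N^1) = 2, rank(N^2) = 0; the number of blocks of size ≥ j is rank(N^{j−1}) − rank(N^j), giving [2, 2]. So we have 2 block(s) of size 2 → block sizes [2, 2]

Assembling the blocks gives a Jordan form
J =
  [-4,  1,  0,  0]
  [ 0, -4,  0,  0]
  [ 0,  0, -4,  1]
  [ 0,  0,  0, -4]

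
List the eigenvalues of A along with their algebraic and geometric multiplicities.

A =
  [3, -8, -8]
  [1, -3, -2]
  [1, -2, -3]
λ = -1: alg = 3, geom = 2

Step 1 — factor the characteristic polynomial to read off the algebraic multiplicities:
  χ_A(x) = (x + 1)^3

Step 2 — compute geometric multiplicities via the rank-nullity identity g(λ) = n − rank(A − λI):
  rank(A − (-1)·I) = 1, so dim ker(A − (-1)·I) = n − 1 = 2

Summary:
  λ = -1: algebraic multiplicity = 3, geometric multiplicity = 2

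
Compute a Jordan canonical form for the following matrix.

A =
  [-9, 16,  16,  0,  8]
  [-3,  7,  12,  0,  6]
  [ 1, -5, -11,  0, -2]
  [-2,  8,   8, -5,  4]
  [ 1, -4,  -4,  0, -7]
J_3(-5) ⊕ J_1(-5) ⊕ J_1(-5)

The characteristic polynomial is
  det(x·I − A) = x^5 + 25*x^4 + 250*x^3 + 1250*x^2 + 3125*x + 3125 = (x + 5)^5

Eigenvalues and multiplicities (the geometric multiplicity of λ is n − rank(A − λI), which equals the number of Jordan blocks for λ):
  λ = -5: algebraic multiplicity = 5, geometric multiplicity = 3

Determining the block sizes for each eigenvalue:
  λ = -5: with am = 5 and gm = 3, the partition is not yet determined (e.g. several partitions of 5 into 3 parts exist). Let N = A − (-5)·I. Computing rank(N^1) = 2, rank(N^2) = 1, rank(N^3) = 0; the number of blocks of size ≥ j is rank(N^{j−1}) − rank(N^j), giving [3, 1, 1]. So we have 1 block(s) of size 3, 2 block(s) of size 1 → block sizes [3, 1, 1]

Assembling the blocks gives a Jordan form
J =
  [-5,  1,  0,  0,  0]
  [ 0, -5,  1,  0,  0]
  [ 0,  0, -5,  0,  0]
  [ 0,  0,  0, -5,  0]
  [ 0,  0,  0,  0, -5]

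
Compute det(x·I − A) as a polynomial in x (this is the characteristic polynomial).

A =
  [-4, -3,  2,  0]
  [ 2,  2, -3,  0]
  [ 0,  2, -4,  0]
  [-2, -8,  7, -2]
x^4 + 8*x^3 + 24*x^2 + 32*x + 16

Expanding det(x·I − A) (e.g. by cofactor expansion or by noting that A is similar to its Jordan form J, which has the same characteristic polynomial as A) gives
  χ_A(x) = x^4 + 8*x^3 + 24*x^2 + 32*x + 16
which factors as (x + 2)^4. The eigenvalues (with algebraic multiplicities) are λ = -2 with multiplicity 4.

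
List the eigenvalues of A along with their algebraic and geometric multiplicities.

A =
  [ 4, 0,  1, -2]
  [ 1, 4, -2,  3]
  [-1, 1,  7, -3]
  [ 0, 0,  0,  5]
λ = 5: alg = 4, geom = 2

Step 1 — factor the characteristic polynomial to read off the algebraic multiplicities:
  χ_A(x) = (x - 5)^4

Step 2 — compute geometric multiplicities via the rank-nullity identity g(λ) = n − rank(A − λI):
  rank(A − (5)·I) = 2, so dim ker(A − (5)·I) = n − 2 = 2

Summary:
  λ = 5: algebraic multiplicity = 4, geometric multiplicity = 2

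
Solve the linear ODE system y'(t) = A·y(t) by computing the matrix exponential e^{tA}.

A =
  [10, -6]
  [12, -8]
e^{tA} =
  [2*exp(4*t) - exp(-2*t), -exp(4*t) + exp(-2*t)]
  [2*exp(4*t) - 2*exp(-2*t), -exp(4*t) + 2*exp(-2*t)]

Strategy: write A = P · J · P⁻¹ where J is a Jordan canonical form, so e^{tA} = P · e^{tJ} · P⁻¹, and e^{tJ} can be computed block-by-block.

A has Jordan form
J =
  [-2, 0]
  [ 0, 4]
(up to reordering of blocks).

Per-block formulas:
  For a 1×1 block at λ = 4: exp(t · [4]) = [e^(4t)].
  For a 1×1 block at λ = -2: exp(t · [-2]) = [e^(-2t)].

After assembling e^{tJ} and conjugating by P, we get:

e^{tA} =
  [2*exp(4*t) - exp(-2*t), -exp(4*t) + exp(-2*t)]
  [2*exp(4*t) - 2*exp(-2*t), -exp(4*t) + 2*exp(-2*t)]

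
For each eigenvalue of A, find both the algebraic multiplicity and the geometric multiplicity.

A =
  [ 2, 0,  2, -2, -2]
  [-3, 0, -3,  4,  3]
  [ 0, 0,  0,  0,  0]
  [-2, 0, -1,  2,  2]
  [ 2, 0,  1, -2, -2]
λ = 0: alg = 4, geom = 2; λ = 2: alg = 1, geom = 1

Step 1 — factor the characteristic polynomial to read off the algebraic multiplicities:
  χ_A(x) = x^4*(x - 2)

Step 2 — compute geometric multiplicities via the rank-nullity identity g(λ) = n − rank(A − λI):
  rank(A − (0)·I) = 3, so dim ker(A − (0)·I) = n − 3 = 2
  rank(A − (2)·I) = 4, so dim ker(A − (2)·I) = n − 4 = 1

Summary:
  λ = 0: algebraic multiplicity = 4, geometric multiplicity = 2
  λ = 2: algebraic multiplicity = 1, geometric multiplicity = 1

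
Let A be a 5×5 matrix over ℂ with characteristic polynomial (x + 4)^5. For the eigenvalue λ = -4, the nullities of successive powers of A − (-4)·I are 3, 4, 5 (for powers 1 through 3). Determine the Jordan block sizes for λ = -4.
Block sizes for λ = -4: [3, 1, 1]

From the dimensions of kernels of powers, the number of Jordan blocks of size at least j is d_j − d_{j−1} where d_j = dim ker(N^j) (with d_0 = 0). Computing the differences gives [3, 1, 1].
The number of blocks of size exactly k is (#blocks of size ≥ k) − (#blocks of size ≥ k + 1), so the partition is: 2 block(s) of size 1, 1 block(s) of size 3.
In nonincreasing order the block sizes are [3, 1, 1].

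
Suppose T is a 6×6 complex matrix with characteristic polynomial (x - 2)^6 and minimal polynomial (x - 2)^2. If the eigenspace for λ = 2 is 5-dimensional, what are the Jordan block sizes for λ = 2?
Block sizes for λ = 2: [2, 1, 1, 1, 1]

Step 1 — from the characteristic polynomial, algebraic multiplicity of λ = 2 is 6. From dim ker(T − (2)·I) = 5, there are exactly 5 Jordan blocks for λ = 2.
Step 2 — from the minimal polynomial, the factor (x − 2)^2 tells us the largest block for λ = 2 has size 2.
Step 3 — with total size 6, 5 blocks, and largest block 2, the block sizes (in nonincreasing order) are [2, 1, 1, 1, 1].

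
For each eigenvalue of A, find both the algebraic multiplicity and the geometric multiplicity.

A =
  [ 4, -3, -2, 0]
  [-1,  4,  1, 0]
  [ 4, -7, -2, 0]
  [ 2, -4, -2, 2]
λ = 2: alg = 4, geom = 2

Step 1 — factor the characteristic polynomial to read off the algebraic multiplicities:
  χ_A(x) = (x - 2)^4

Step 2 — compute geometric multiplicities via the rank-nullity identity g(λ) = n − rank(A − λI):
  rank(A − (2)·I) = 2, so dim ker(A − (2)·I) = n − 2 = 2

Summary:
  λ = 2: algebraic multiplicity = 4, geometric multiplicity = 2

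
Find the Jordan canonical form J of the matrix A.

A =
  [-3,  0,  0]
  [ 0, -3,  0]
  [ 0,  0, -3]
J_1(-3) ⊕ J_1(-3) ⊕ J_1(-3)

The characteristic polynomial is
  det(x·I − A) = x^3 + 9*x^2 + 27*x + 27 = (x + 3)^3

Eigenvalues and multiplicities (the geometric multiplicity of λ is n − rank(A − λI), which equals the number of Jordan blocks for λ):
  λ = -3: algebraic multiplicity = 3, geometric multiplicity = 3

Determining the block sizes for each eigenvalue:
  λ = -3: gm = am = 3, so every block has size 1 → block sizes [1, 1, 1]

Assembling the blocks gives a Jordan form
J =
  [-3,  0,  0]
  [ 0, -3,  0]
  [ 0,  0, -3]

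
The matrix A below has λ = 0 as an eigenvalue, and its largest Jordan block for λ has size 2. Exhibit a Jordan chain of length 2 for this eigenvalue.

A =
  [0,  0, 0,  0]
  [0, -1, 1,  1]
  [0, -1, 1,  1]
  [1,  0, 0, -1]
A Jordan chain for λ = 0 of length 2:
v_1 = (0, -1, -1, 0)ᵀ
v_2 = (0, 1, 0, 0)ᵀ

Let N = A − (0)·I. We want v_2 with N^2 v_2 = 0 but N^1 v_2 ≠ 0; then v_{j-1} := N · v_j for j = 2, …, 2.

Pick v_2 = (0, 1, 0, 0)ᵀ.
Then v_1 = N · v_2 = (0, -1, -1, 0)ᵀ.

Sanity check: (A − (0)·I) v_1 = (0, 0, 0, 0)ᵀ = 0. ✓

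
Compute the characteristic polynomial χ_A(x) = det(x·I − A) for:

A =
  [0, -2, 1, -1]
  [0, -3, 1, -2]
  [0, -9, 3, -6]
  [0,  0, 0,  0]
x^4

Expanding det(x·I − A) (e.g. by cofactor expansion or by noting that A is similar to its Jordan form J, which has the same characteristic polynomial as A) gives
  χ_A(x) = x^4
which factors as x^4. The eigenvalues (with algebraic multiplicities) are λ = 0 with multiplicity 4.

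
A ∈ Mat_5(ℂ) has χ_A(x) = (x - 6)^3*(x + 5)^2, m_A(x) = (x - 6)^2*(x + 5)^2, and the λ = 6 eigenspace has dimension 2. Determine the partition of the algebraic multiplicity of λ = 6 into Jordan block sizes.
Block sizes for λ = 6: [2, 1]

Step 1 — from the characteristic polynomial, algebraic multiplicity of λ = 6 is 3. From dim ker(A − (6)·I) = 2, there are exactly 2 Jordan blocks for λ = 6.
Step 2 — from the minimal polynomial, the factor (x − 6)^2 tells us the largest block for λ = 6 has size 2.
Step 3 — with total size 3, 2 blocks, and largest block 2, the block sizes (in nonincreasing order) are [2, 1].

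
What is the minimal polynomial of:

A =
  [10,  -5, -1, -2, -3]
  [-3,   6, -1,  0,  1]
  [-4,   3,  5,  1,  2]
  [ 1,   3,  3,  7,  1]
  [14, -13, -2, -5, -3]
x^2 - 10*x + 25

The characteristic polynomial is χ_A(x) = (x - 5)^5, so the eigenvalues are known. The minimal polynomial is
  m_A(x) = Π_λ (x − λ)^{k_λ}
where k_λ is the size of the *largest* Jordan block for λ (equivalently, the smallest k with (A − λI)^k v = 0 for every generalised eigenvector v of λ).

  λ = 5: largest Jordan block has size 2, contributing (x − 5)^2

So m_A(x) = (x - 5)^2 = x^2 - 10*x + 25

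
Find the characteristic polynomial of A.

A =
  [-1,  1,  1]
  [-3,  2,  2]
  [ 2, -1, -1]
x^3

Expanding det(x·I − A) (e.g. by cofactor expansion or by noting that A is similar to its Jordan form J, which has the same characteristic polynomial as A) gives
  χ_A(x) = x^3
which factors as x^3. The eigenvalues (with algebraic multiplicities) are λ = 0 with multiplicity 3.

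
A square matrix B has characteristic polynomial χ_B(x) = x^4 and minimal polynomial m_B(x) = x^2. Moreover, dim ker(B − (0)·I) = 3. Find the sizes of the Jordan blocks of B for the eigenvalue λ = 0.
Block sizes for λ = 0: [2, 1, 1]

Step 1 — from the characteristic polynomial, algebraic multiplicity of λ = 0 is 4. From dim ker(B − (0)·I) = 3, there are exactly 3 Jordan blocks for λ = 0.
Step 2 — from the minimal polynomial, the factor (x − 0)^2 tells us the largest block for λ = 0 has size 2.
Step 3 — with total size 4, 3 blocks, and largest block 2, the block sizes (in nonincreasing order) are [2, 1, 1].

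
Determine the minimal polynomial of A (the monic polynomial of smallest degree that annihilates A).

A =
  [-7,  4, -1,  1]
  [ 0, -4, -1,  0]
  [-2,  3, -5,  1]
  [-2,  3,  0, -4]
x^3 + 15*x^2 + 75*x + 125

The characteristic polynomial is χ_A(x) = (x + 5)^4, so the eigenvalues are known. The minimal polynomial is
  m_A(x) = Π_λ (x − λ)^{k_λ}
where k_λ is the size of the *largest* Jordan block for λ (equivalently, the smallest k with (A − λI)^k v = 0 for every generalised eigenvector v of λ).

  λ = -5: largest Jordan block has size 3, contributing (x + 5)^3

So m_A(x) = (x + 5)^3 = x^3 + 15*x^2 + 75*x + 125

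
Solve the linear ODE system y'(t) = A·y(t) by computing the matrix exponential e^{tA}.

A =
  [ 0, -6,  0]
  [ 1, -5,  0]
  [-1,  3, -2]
e^{tA} =
  [3*exp(-2*t) - 2*exp(-3*t), -6*exp(-2*t) + 6*exp(-3*t), 0]
  [exp(-2*t) - exp(-3*t), -2*exp(-2*t) + 3*exp(-3*t), 0]
  [-exp(-2*t) + exp(-3*t), 3*exp(-2*t) - 3*exp(-3*t), exp(-2*t)]

Strategy: write A = P · J · P⁻¹ where J is a Jordan canonical form, so e^{tA} = P · e^{tJ} · P⁻¹, and e^{tJ} can be computed block-by-block.

A has Jordan form
J =
  [-3,  0,  0]
  [ 0, -2,  0]
  [ 0,  0, -2]
(up to reordering of blocks).

Per-block formulas:
  For a 1×1 block at λ = -2: exp(t · [-2]) = [e^(-2t)].
  For a 1×1 block at λ = -3: exp(t · [-3]) = [e^(-3t)].

After assembling e^{tJ} and conjugating by P, we get:

e^{tA} =
  [3*exp(-2*t) - 2*exp(-3*t), -6*exp(-2*t) + 6*exp(-3*t), 0]
  [exp(-2*t) - exp(-3*t), -2*exp(-2*t) + 3*exp(-3*t), 0]
  [-exp(-2*t) + exp(-3*t), 3*exp(-2*t) - 3*exp(-3*t), exp(-2*t)]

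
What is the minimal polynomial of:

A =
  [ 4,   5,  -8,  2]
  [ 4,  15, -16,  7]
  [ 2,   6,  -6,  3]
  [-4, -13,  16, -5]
x^3 - 6*x^2 + 12*x - 8

The characteristic polynomial is χ_A(x) = (x - 2)^4, so the eigenvalues are known. The minimal polynomial is
  m_A(x) = Π_λ (x − λ)^{k_λ}
where k_λ is the size of the *largest* Jordan block for λ (equivalently, the smallest k with (A − λI)^k v = 0 for every generalised eigenvector v of λ).

  λ = 2: largest Jordan block has size 3, contributing (x − 2)^3

So m_A(x) = (x - 2)^3 = x^3 - 6*x^2 + 12*x - 8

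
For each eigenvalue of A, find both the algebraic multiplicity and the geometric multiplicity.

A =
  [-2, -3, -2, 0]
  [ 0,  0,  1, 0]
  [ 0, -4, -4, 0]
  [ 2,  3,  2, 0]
λ = -2: alg = 3, geom = 1; λ = 0: alg = 1, geom = 1

Step 1 — factor the characteristic polynomial to read off the algebraic multiplicities:
  χ_A(x) = x*(x + 2)^3

Step 2 — compute geometric multiplicities via the rank-nullity identity g(λ) = n − rank(A − λI):
  rank(A − (-2)·I) = 3, so dim ker(A − (-2)·I) = n − 3 = 1
  rank(A − (0)·I) = 3, so dim ker(A − (0)·I) = n − 3 = 1

Summary:
  λ = -2: algebraic multiplicity = 3, geometric multiplicity = 1
  λ = 0: algebraic multiplicity = 1, geometric multiplicity = 1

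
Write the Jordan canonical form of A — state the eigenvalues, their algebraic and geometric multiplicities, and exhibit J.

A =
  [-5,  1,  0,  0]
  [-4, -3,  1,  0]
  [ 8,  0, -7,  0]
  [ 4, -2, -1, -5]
J_3(-5) ⊕ J_1(-5)

The characteristic polynomial is
  det(x·I − A) = x^4 + 20*x^3 + 150*x^2 + 500*x + 625 = (x + 5)^4

Eigenvalues and multiplicities (the geometric multiplicity of λ is n − rank(A − λI), which equals the number of Jordan blocks for λ):
  λ = -5: algebraic multiplicity = 4, geometric multiplicity = 2

Determining the block sizes for each eigenvalue:
  λ = -5: with am = 4 and gm = 2, the partition is not yet determined (e.g. several partitions of 4 into 2 parts exist). Let N = A − (-5)·I. Computing rank(N^1) = 2, rank(N^2) = 1, rank(N^3) = 0; the number of blocks of size ≥ j is rank(N^{j−1}) − rank(N^j), giving [2, 1, 1]. So we have 1 block(s) of size 3, 1 block(s) of size 1 → block sizes [3, 1]

Assembling the blocks gives a Jordan form
J =
  [-5,  1,  0,  0]
  [ 0, -5,  1,  0]
  [ 0,  0, -5,  0]
  [ 0,  0,  0, -5]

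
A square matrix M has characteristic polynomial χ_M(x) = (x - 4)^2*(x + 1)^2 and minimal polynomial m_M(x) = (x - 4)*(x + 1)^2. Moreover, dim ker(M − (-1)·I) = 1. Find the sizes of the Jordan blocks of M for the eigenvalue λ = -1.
Block sizes for λ = -1: [2]

Step 1 — from the characteristic polynomial, algebraic multiplicity of λ = -1 is 2. From dim ker(M − (-1)·I) = 1, there are exactly 1 Jordan blocks for λ = -1.
Step 2 — from the minimal polynomial, the factor (x + 1)^2 tells us the largest block for λ = -1 has size 2.
Step 3 — with total size 2, 1 blocks, and largest block 2, the block sizes (in nonincreasing order) are [2].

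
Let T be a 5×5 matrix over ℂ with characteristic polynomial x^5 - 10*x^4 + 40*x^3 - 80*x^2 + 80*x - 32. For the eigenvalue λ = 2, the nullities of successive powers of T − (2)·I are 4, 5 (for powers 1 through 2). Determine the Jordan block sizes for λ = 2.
Block sizes for λ = 2: [2, 1, 1, 1]

From the dimensions of kernels of powers, the number of Jordan blocks of size at least j is d_j − d_{j−1} where d_j = dim ker(N^j) (with d_0 = 0). Computing the differences gives [4, 1].
The number of blocks of size exactly k is (#blocks of size ≥ k) − (#blocks of size ≥ k + 1), so the partition is: 3 block(s) of size 1, 1 block(s) of size 2.
In nonincreasing order the block sizes are [2, 1, 1, 1].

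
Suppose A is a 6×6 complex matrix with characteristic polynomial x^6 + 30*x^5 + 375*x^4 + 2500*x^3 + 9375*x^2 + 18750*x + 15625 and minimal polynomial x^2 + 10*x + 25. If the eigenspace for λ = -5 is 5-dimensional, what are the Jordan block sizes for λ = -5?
Block sizes for λ = -5: [2, 1, 1, 1, 1]

Step 1 — from the characteristic polynomial, algebraic multiplicity of λ = -5 is 6. From dim ker(A − (-5)·I) = 5, there are exactly 5 Jordan blocks for λ = -5.
Step 2 — from the minimal polynomial, the factor (x + 5)^2 tells us the largest block for λ = -5 has size 2.
Step 3 — with total size 6, 5 blocks, and largest block 2, the block sizes (in nonincreasing order) are [2, 1, 1, 1, 1].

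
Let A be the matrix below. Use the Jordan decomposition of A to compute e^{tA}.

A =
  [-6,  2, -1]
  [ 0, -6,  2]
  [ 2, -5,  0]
e^{tA} =
  [t^2*exp(-4*t) - 2*t*exp(-4*t) + exp(-4*t), -3*t^2*exp(-4*t)/2 + 2*t*exp(-4*t), t^2*exp(-4*t) - t*exp(-4*t)]
  [2*t^2*exp(-4*t), -3*t^2*exp(-4*t) - 2*t*exp(-4*t) + exp(-4*t), 2*t^2*exp(-4*t) + 2*t*exp(-4*t)]
  [2*t^2*exp(-4*t) + 2*t*exp(-4*t), -3*t^2*exp(-4*t) - 5*t*exp(-4*t), 2*t^2*exp(-4*t) + 4*t*exp(-4*t) + exp(-4*t)]

Strategy: write A = P · J · P⁻¹ where J is a Jordan canonical form, so e^{tA} = P · e^{tJ} · P⁻¹, and e^{tJ} can be computed block-by-block.

A has Jordan form
J =
  [-4,  1,  0]
  [ 0, -4,  1]
  [ 0,  0, -4]
(up to reordering of blocks).

Per-block formulas:
  For a 3×3 Jordan block J_3(-4): exp(t · J_3(-4)) = e^(-4t)·(I + t·N + (t^2/2)·N^2), where N is the 3×3 nilpotent shift.

After assembling e^{tJ} and conjugating by P, we get:

e^{tA} =
  [t^2*exp(-4*t) - 2*t*exp(-4*t) + exp(-4*t), -3*t^2*exp(-4*t)/2 + 2*t*exp(-4*t), t^2*exp(-4*t) - t*exp(-4*t)]
  [2*t^2*exp(-4*t), -3*t^2*exp(-4*t) - 2*t*exp(-4*t) + exp(-4*t), 2*t^2*exp(-4*t) + 2*t*exp(-4*t)]
  [2*t^2*exp(-4*t) + 2*t*exp(-4*t), -3*t^2*exp(-4*t) - 5*t*exp(-4*t), 2*t^2*exp(-4*t) + 4*t*exp(-4*t) + exp(-4*t)]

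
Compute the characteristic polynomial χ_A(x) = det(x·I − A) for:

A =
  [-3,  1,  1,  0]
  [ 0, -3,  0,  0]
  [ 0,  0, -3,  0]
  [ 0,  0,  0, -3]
x^4 + 12*x^3 + 54*x^2 + 108*x + 81

Expanding det(x·I − A) (e.g. by cofactor expansion or by noting that A is similar to its Jordan form J, which has the same characteristic polynomial as A) gives
  χ_A(x) = x^4 + 12*x^3 + 54*x^2 + 108*x + 81
which factors as (x + 3)^4. The eigenvalues (with algebraic multiplicities) are λ = -3 with multiplicity 4.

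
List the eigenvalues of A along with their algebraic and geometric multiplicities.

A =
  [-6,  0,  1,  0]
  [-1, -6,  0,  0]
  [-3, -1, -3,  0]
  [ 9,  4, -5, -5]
λ = -5: alg = 4, geom = 2

Step 1 — factor the characteristic polynomial to read off the algebraic multiplicities:
  χ_A(x) = (x + 5)^4

Step 2 — compute geometric multiplicities via the rank-nullity identity g(λ) = n − rank(A − λI):
  rank(A − (-5)·I) = 2, so dim ker(A − (-5)·I) = n − 2 = 2

Summary:
  λ = -5: algebraic multiplicity = 4, geometric multiplicity = 2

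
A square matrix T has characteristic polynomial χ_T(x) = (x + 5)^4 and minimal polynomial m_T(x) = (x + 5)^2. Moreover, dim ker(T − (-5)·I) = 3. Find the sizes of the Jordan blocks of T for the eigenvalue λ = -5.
Block sizes for λ = -5: [2, 1, 1]

Step 1 — from the characteristic polynomial, algebraic multiplicity of λ = -5 is 4. From dim ker(T − (-5)·I) = 3, there are exactly 3 Jordan blocks for λ = -5.
Step 2 — from the minimal polynomial, the factor (x + 5)^2 tells us the largest block for λ = -5 has size 2.
Step 3 — with total size 4, 3 blocks, and largest block 2, the block sizes (in nonincreasing order) are [2, 1, 1].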